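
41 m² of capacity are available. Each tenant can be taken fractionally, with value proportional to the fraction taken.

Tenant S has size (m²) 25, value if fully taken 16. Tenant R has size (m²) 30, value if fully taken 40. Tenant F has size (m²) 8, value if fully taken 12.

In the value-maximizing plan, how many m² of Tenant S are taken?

3

Rank by value-to-size ratio: Tenant F 12/8≈1.5, Tenant R 40/30≈1.33, Tenant S 16/25≈0.64.
Take all of Tenant F (8 m², value 12) ; 33 m² left.
All 30 m² of Tenant R fit (value 40) ; 3 remain.
3 m² left: a 3/25 share of Tenant S gives 16×3/25 = 1.92.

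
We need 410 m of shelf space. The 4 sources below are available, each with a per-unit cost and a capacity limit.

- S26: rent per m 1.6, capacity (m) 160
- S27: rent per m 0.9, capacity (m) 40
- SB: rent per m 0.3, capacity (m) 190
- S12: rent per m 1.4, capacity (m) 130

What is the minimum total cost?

Cheapest first:
SB at 0.3: take all 190 m → 220 still needed.
S27 at 0.9: take all 40 m → 180 still needed.
S12 (1.4): use full 130 → 50 m to go.
S26 (1.6): take the remaining 50 → done.
Cost = 190×0.3 + 40×0.9 + 130×1.4 + 50×1.6 = 355.

355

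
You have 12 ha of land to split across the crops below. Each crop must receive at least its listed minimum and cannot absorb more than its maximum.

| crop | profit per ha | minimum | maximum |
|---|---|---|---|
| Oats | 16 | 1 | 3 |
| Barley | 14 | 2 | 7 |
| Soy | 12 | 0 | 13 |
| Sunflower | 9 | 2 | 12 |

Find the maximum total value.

164

Meeting every minimum uses 1+2+0+2 = 5 ha, leaving 7.
Rank by profit per ha: Oats 16 > Barley 14 > Soy 12 > Sunflower 9.
Oats: +2 to 3 (cap) ; 5 left.
Barley takes 5 more to reach its cap of 7 ; 0 left.
Total = 16×3 + 14×7 + 9×2 = 164.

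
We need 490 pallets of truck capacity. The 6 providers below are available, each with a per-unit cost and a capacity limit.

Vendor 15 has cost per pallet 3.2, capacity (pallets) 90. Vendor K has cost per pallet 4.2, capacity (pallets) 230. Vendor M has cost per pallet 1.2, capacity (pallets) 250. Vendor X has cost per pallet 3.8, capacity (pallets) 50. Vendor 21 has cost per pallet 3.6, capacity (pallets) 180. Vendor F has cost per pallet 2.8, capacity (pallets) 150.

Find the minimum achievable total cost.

1008

Use providers in increasing cost order.
Vendor M at 1.2: take all 250 pallets ; 240 still needed.
Vendor F at 2.8: take all 150 pallets ; 90 still needed.
Vendor 15 at 3.2: take all 90 pallets ; 0 still needed.
Vendor 21, Vendor X, Vendor K: unused.
Cost = 250×1.2 + 150×2.8 + 90×3.2 = 1008.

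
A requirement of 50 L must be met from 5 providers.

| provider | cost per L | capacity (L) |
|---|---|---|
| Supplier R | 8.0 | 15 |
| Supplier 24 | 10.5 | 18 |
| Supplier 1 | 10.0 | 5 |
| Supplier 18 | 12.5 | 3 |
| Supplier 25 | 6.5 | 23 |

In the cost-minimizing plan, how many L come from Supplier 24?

Cheapest first:
Supplier 25 at 6.5: take all 23 L → 27 still needed.
Take 15 from Supplier R at 8.0 → need 12 more.
Supplier 1 (10.0): use full 5 → 7 L to go.
Supplier 24 (10.5): take the remaining 7 → done.
Supplier 18: unused.

7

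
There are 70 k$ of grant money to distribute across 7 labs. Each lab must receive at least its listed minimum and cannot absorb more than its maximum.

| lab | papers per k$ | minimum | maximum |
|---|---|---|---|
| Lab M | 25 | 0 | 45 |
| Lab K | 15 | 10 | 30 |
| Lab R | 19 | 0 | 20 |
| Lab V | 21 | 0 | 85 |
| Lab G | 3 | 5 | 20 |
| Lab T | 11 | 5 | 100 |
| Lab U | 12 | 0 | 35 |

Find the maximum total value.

Meeting every minimum uses 0+10+0+0+5+5+0 = 20 k$, leaving 50.
Highest papers per k$ first: Lab M 25 > Lab V 21 > Lab R 19 > Lab K 15 > Lab U 12 > Lab T 11 > Lab G 3.
Lab M takes 45 more to reach its cap of 45 → 5 left.
Lab V: +5 (room for 85) → 5. Pool exhausted.
Total = 25×45 + 15×10 + 21×5 + 3×5 + 11×5 = 1450.

1450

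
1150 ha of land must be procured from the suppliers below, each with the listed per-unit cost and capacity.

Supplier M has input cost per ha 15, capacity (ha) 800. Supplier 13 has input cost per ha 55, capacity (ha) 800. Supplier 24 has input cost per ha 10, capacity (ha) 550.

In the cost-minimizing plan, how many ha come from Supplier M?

600

Cheapest first:
Supplier 24 at 10: take all 550 ha → 600 still needed.
Supplier M (15): take the remaining 600 → done.
Supplier 13: unused.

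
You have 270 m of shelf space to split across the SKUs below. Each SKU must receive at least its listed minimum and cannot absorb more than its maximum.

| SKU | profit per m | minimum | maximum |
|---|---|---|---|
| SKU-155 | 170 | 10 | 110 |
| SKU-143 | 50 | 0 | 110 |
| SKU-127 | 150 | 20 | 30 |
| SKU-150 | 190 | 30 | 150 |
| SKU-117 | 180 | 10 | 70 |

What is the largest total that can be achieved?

49200

Meeting every minimum uses 10+0+20+30+10 = 70 m, leaving 200.
Order the SKUs by profit per m: SKU-150 190 > SKU-117 180 > SKU-155 170 > SKU-127 150 > SKU-143 50.
Give SKU-150 120 more to hit its cap of 150 → 80 left.
SKU-117: +60 to 70 (cap) → 20 left.
Only 20 left; SKU-155 takes them to reach 30.
Total = 170×30 + 150×20 + 190×150 + 180×70 = 49200.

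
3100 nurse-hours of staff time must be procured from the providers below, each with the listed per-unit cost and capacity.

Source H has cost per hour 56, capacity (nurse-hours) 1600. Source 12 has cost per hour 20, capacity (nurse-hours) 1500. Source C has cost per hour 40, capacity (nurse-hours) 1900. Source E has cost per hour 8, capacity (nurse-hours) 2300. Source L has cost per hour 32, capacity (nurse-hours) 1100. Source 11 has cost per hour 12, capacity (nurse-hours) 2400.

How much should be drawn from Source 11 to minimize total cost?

Cheapest first:
Source E at 8: take all 2300 nurse-hours ; 800 still needed.
Take 800 from Source 11 at 12 to finish.
Source 12, Source L, Source C, Source H: unused.

800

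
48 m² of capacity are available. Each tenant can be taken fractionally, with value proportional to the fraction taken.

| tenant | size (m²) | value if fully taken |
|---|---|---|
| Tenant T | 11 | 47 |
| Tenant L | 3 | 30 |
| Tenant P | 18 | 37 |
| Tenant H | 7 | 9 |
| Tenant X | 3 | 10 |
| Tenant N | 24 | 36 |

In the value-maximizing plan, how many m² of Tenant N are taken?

Sort by value density: Tenant L 30/3≈10, Tenant T 47/11≈4.27, Tenant X 10/3≈3.33, Tenant P 37/18≈2.06, Tenant N 36/24≈1.5, Tenant H 9/7≈1.29.
Take all of Tenant L (3 m², value 30) → 45 m² left.
All 11 m² of Tenant T fit (value 47) → 34 remain.
All 3 m² of Tenant X fit (value 10) → 31 remain.
All 18 m² of Tenant P fit (value 37) → 13 remain.
Fill the last 13 m² with part of Tenant N: 13/24 of it earns 19.5.

13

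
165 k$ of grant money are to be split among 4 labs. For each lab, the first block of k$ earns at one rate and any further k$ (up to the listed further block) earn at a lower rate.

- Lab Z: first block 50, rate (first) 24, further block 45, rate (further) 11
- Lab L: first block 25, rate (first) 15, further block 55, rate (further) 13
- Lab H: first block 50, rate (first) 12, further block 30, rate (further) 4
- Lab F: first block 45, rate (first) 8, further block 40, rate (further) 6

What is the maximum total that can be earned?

2710

Rank every tier by rate: Lab Z/tier1 24 > Lab L/tier1 15 > Lab L/tier2 13 > Lab H/tier1 12 > Lab Z/tier2 11 > Lab F/tier1 8 > Lab F/tier2 6 > Lab H/tier2 4.
Fill Lab Z tier1 block (50 at 24) ; 115 left.
Lab L tier1 at 15: fill all 25 ; 90 left.
Fill Lab L tier2 block (55 at 13) ; 35 left.
Lab H tier1 at 12: only 35 left, fill 35.
Total = 24×50 + 15×25 + 13×55 + 12×35 = 2710.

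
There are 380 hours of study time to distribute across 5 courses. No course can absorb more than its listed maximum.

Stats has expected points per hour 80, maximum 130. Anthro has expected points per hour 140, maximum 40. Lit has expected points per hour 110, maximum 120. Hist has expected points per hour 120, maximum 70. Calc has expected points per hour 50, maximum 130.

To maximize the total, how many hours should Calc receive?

Rank by expected points per hour: Anthro 140 > Hist 120 > Lit 110 > Stats 80 > Calc 50.
Give Anthro 40 to hit its cap of 40 — 340 left.
Give Hist 70 to hit its cap of 70 — 270 left.
Lit takes 120 to reach its cap of 120 — 150 left.
Give Stats 130 to hit its cap of 130 — 20 left.
Calc: +20 (room for 130) → 20. Pool exhausted.

20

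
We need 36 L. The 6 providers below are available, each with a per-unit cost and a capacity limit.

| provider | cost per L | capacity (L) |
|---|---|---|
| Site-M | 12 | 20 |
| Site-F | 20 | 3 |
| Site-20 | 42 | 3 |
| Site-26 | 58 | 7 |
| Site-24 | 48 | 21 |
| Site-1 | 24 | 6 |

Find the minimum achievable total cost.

762

Use providers in increasing cost order.
Site-M at 12: take all 20 L ; 16 still needed.
Take 3 from Site-F at 20 ; need 13 more.
Site-1 at 24: take all 6 L ; 7 still needed.
Site-20 (42): use full 3 ; 4 L to go.
Site-24 at 48: take 4 of its 21 ; requirement met.
Site-26: unused.
Cost = 20×12 + 3×20 + 6×24 + 3×42 + 4×48 = 762.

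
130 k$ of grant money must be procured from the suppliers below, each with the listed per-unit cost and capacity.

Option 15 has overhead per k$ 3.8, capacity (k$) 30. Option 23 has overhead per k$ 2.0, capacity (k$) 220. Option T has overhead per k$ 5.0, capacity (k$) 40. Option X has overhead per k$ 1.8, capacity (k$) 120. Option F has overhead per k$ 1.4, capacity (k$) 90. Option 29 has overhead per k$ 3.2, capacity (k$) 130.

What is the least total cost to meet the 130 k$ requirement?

Use suppliers in increasing cost order.
Take 90 from Option F at 1.4 → need 40 more.
Take 40 from Option X at 1.8 to finish.
Option 23, Option 29, Option 15, Option T: unused.
Cost = 90×1.4 + 40×1.8 = 198.

198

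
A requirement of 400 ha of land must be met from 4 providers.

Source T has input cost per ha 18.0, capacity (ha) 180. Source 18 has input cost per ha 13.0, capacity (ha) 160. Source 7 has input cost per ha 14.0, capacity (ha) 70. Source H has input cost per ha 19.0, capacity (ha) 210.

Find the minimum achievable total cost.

Cheapest first:
Take 160 from Source 18 at 13.0 ; need 240 more.
Source 7 at 14.0: take all 70 ha ; 170 still needed.
Source T (18.0): take the remaining 170 ; done.
Source H: unused.
Cost = 160×13.0 + 70×14.0 + 170×18.0 = 6120.

6120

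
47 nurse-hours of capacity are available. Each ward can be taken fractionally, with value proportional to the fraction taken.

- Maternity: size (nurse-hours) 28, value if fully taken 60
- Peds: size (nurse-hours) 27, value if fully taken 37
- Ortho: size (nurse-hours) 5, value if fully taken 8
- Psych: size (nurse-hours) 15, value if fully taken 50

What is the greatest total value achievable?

116.4

Sort by value density: Psych 50/15≈3.33, Maternity 60/28≈2.14, Ortho 8/5≈1.6, Peds 37/27≈1.37.
Take all of Psych (15 nurse-hours, value 50) → 32 nurse-hours left.
Maternity: take in full, 28 nurse-hours for value 60 → 4 left.
Fill the last 4 nurse-hours with part of Ortho: 4/5 of it earns 6.4.
Total value = 116.4.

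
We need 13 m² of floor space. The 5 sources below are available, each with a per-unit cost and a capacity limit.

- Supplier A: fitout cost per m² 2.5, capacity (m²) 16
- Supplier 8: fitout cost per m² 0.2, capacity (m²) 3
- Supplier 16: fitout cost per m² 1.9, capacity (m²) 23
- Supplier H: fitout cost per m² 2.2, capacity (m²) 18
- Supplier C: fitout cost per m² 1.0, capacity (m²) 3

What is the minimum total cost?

16.9

Cheapest first:
Take 3 from Supplier 8 at 0.2 ; need 10 more.
Take 3 from Supplier C at 1.0 ; need 7 more.
Take 7 from Supplier 16 at 1.9 to finish.
Supplier H, Supplier A: unused.
Cost = 3×0.2 + 3×1.0 + 7×1.9 = 16.9.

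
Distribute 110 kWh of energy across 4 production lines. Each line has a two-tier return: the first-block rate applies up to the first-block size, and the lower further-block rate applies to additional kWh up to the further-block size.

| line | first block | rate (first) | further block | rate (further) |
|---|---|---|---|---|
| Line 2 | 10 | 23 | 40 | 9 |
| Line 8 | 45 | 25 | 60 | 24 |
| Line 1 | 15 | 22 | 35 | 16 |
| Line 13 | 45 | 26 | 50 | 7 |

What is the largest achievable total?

2775

Order all 8 blocks by rate: Line 13/tier1 26 > Line 8/tier1 25 > Line 8/tier2 24 > Line 2/tier1 23 > Line 1/tier1 22 > Line 1/tier2 16 > Line 2/tier2 9 > Line 13/tier2 7.
Fill Line 13 tier1 block (45 at 26) → 65 left.
Fill Line 8 tier1 block (45 at 25) → 20 left.
Line 8/tier2: +20 of 60 at 24; pool empty.
Total = 26×45 + 25×45 + 24×20 = 2775.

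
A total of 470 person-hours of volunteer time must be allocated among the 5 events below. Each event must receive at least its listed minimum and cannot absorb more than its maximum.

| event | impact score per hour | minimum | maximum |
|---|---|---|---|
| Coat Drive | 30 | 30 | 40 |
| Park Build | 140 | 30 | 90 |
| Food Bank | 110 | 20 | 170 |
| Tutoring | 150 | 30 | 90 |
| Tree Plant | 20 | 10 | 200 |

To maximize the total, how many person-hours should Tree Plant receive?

80

Meeting every minimum uses 30+30+20+30+10 = 120 person-hours, leaving 350.
Order the events by impact score per hour: Tutoring 150 > Park Build 140 > Food Bank 110 > Coat Drive 30 > Tree Plant 20.
Tutoring: +60 to 90 (cap) ; 290 left.
Park Build: +60 to 90 (cap) ; 230 left.
Give Food Bank 150 more to hit its cap of 170 ; 80 left.
Coat Drive takes 10 more to reach its cap of 40 ; 70 left.
Tree Plant: +70 (room for 190) → 80. Pool exhausted.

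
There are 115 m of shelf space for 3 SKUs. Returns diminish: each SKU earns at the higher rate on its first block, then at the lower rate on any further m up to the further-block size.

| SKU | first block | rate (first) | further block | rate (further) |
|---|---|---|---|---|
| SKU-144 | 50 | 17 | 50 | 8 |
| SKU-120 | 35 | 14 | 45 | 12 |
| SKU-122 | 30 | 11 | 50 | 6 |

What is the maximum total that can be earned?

Order all 6 blocks by rate: SKU-144/T1 17 > SKU-120/T1 14 > SKU-120/T2 12 > SKU-122/T1 11 > SKU-144/T2 8 > SKU-122/T2 6.
SKU-144 T1 at 17: fill all 50 → 65 left.
SKU-120 T1 at 14: fill all 35 → 30 left.
SKU-120 T2 at 12: only 30 left, fill 30.
Total = 17×50 + 14×35 + 12×30 = 1700.

1700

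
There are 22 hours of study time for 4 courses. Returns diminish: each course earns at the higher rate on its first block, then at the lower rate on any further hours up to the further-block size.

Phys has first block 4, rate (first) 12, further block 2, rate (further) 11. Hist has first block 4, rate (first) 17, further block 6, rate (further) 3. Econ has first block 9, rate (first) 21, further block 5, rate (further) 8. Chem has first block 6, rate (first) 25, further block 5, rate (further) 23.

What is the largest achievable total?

488

Rank every tier by rate: Chem/first 25 > Chem/second 23 > Econ/first 21 > Hist/first 17 > Phys/first 12 > Phys/second 11 > Econ/second 8 > Hist/second 3.
Chem first at 25: fill all 6 → 16 left.
Chem second at 23: fill all 5 → 11 left.
Fill Econ first block (9 at 21) → 2 left.
2 remain; put them into Hist first at 17.
Total = 25×6 + 23×5 + 21×9 + 17×2 = 488.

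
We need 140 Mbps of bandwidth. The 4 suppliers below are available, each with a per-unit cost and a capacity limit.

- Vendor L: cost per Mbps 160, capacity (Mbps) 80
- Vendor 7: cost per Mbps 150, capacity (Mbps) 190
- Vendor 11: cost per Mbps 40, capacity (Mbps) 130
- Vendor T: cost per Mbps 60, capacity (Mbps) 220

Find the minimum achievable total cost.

Fill from the cheapest supplier first.
Take 130 from Vendor 11 at 40 ; need 10 more.
Vendor T at 60: take 10 of its 220 ; requirement met.
Vendor 7, Vendor L: unused.
Cost = 130×40 + 10×60 = 5800.

5800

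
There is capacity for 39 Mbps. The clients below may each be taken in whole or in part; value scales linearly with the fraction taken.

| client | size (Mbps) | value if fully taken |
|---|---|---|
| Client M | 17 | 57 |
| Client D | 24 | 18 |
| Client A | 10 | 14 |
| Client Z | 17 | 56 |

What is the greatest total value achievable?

120

Sort by value density: Client M 57/17≈3.35, Client Z 56/17≈3.29, Client A 14/10≈1.4, Client D 18/24≈0.75.
Take all of Client M (17 Mbps, value 57) → 22 Mbps left.
All 17 Mbps of Client Z fit (value 56) → 5 remain.
5 Mbps left: a 5/10 share of Client A gives 14×5/10 = 7.
Total value = 120.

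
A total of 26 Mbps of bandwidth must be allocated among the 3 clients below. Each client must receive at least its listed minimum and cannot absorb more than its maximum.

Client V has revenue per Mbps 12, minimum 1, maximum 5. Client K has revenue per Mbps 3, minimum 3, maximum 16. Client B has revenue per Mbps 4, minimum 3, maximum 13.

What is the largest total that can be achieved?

Meeting every minimum uses 1+3+3 = 7 Mbps, leaving 19.
Rank by revenue per Mbps: Client V 12 > Client B 4 > Client K 3.
Client V takes 4 more to reach its cap of 5 — 15 left.
Give Client B 10 more to hit its cap of 13 — 5 left.
Only 5 left; Client K takes them to reach 8.
Total = 12×5 + 3×8 + 4×13 = 136.

136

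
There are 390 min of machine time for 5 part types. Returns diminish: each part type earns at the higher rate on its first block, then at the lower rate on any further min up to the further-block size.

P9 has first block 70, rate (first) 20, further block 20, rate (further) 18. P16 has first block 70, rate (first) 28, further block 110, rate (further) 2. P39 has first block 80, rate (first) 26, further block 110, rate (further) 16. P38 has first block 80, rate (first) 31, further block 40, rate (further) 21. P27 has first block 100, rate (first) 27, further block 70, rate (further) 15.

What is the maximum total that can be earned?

10460

Rank every tier by rate: P38/first 31 > P16/first 28 > P27/first 27 > P39/first 26 > P38/second 21 > P9/first 20 > P9/second 18 > P39/second 16 > P27/second 15 > P16/second 2.
Fill P38 first block (80 at 31) → 310 left.
P16/first (28): +70 → 240 left.
P27/first (27): +100 → 140 left.
P39 first at 26: fill all 80 → 60 left.
P38 second at 21: fill all 40 → 20 left.
P9/first: +20 of 70 at 20; pool empty.
Total = 31×80 + 28×70 + 27×100 + 26×80 + 21×40 + 20×20 = 10460.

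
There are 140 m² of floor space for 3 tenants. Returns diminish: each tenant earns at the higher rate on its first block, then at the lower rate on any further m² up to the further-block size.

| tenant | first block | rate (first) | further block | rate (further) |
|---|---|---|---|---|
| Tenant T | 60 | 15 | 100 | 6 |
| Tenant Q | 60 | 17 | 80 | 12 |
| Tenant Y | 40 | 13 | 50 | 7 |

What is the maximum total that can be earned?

Treat each block as its own option and order by rate: Tenant Q/tier1 17 > Tenant T/tier1 15 > Tenant Y/tier1 13 > Tenant Q/tier2 12 > Tenant Y/tier2 7 > Tenant T/tier2 6.
Tenant Q/tier1 (17): +60 → 80 left.
Fill Tenant T tier1 block (60 at 15) → 20 left.
Tenant Y tier1 at 13: only 20 left, fill 20.
Total = 17×60 + 15×60 + 13×20 = 2180.

2180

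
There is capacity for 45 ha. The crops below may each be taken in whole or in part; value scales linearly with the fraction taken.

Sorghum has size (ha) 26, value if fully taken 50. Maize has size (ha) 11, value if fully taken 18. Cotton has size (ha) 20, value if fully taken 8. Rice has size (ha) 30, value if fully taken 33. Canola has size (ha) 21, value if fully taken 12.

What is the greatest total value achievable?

Rank by value-to-size ratio: Sorghum 50/26≈1.92, Maize 18/11≈1.64, Rice 33/30≈1.1, Canola 12/21≈0.571, Cotton 8/20≈0.4.
Take all of Sorghum (26 ha, value 50) — 19 ha left.
Take all of Maize (11 ha, value 18) — 8 ha left.
Fill the last 8 ha with part of Rice: 8/30 of it earns 8.8.
Total value = 76.8.

76.8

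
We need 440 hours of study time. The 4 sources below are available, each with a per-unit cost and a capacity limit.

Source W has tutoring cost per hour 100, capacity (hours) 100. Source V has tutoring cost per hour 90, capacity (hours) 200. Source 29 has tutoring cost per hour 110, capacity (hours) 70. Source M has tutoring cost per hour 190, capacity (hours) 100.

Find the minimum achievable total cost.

Fill from the cheapest source first.
Take 200 from Source V at 90 ; need 240 more.
Source W (100): use full 100 ; 140 hours to go.
Source 29 (110): use full 70 ; 70 hours to go.
Source M (190): take the remaining 70 ; done.
Cost = 200×90 + 100×100 + 70×110 + 70×190 = 49000.

49000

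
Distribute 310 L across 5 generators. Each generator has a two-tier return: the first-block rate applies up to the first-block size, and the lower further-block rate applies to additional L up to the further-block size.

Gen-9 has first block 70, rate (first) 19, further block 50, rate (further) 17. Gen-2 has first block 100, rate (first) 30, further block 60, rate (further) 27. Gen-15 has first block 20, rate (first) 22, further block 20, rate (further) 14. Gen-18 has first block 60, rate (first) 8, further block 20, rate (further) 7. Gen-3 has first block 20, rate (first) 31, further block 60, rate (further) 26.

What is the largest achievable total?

8190

Order all 10 blocks by rate: Gen-3/T1 31 > Gen-2/T1 30 > Gen-2/T2 27 > Gen-3/T2 26 > Gen-15/T1 22 > Gen-9/T1 19 > Gen-9/T2 17 > Gen-15/T2 14 > Gen-18/T1 8 > Gen-18/T2 7.
Fill Gen-3 T1 block (20 at 31) ; 290 left.
Gen-2/T1 (30): +100 ; 190 left.
Gen-2 T2 at 27: fill all 60 ; 130 left.
Gen-3 T2 at 26: fill all 60 ; 70 left.
Gen-15/T1 (22): +20 ; 50 left.
Gen-9/T1: +50 of 70 at 19; pool empty.
Total = 31×20 + 30×100 + 27×60 + 26×60 + 22×20 + 19×50 = 8190.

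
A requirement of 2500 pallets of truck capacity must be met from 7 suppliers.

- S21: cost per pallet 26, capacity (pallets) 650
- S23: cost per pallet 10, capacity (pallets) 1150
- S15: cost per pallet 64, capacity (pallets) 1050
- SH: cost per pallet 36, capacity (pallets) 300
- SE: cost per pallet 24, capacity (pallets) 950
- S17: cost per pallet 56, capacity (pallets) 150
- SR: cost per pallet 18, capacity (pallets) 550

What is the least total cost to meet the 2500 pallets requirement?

40600

Use suppliers in increasing cost order.
S23 at 10: take all 1150 pallets — 1350 still needed.
SR at 18: take all 550 pallets — 800 still needed.
Take 800 from SE at 24 to finish.
S21, SH, S17, S15: unused.
Cost = 1150×10 + 550×18 + 800×24 = 40600.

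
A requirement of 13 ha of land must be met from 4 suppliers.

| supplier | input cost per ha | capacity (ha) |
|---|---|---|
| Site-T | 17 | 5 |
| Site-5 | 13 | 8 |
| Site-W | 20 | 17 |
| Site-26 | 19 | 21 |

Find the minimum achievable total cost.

189

Use suppliers in increasing cost order.
Site-5 (13): use full 8 → 5 ha to go.
Site-T (17): use full 5 → 0 ha to go.
Site-26, Site-W: unused.
Cost = 8×13 + 5×17 = 189.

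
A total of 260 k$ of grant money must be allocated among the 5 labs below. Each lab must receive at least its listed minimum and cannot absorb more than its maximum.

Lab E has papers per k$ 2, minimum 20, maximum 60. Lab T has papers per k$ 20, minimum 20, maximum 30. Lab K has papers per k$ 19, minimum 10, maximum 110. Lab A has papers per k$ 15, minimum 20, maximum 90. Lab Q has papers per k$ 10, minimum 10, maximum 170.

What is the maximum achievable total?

Meeting every minimum uses 20+20+10+20+10 = 80 k$, leaving 180.
Highest papers per k$ first: Lab T 20 > Lab K 19 > Lab A 15 > Lab Q 10 > Lab E 2.
Lab T takes 10 more to reach its cap of 30 ; 170 left.
Give Lab K 100 more to hit its cap of 110 ; 70 left.
Lab A: +70 to 90 (cap) ; 0 left.
Total = 2×20 + 20×30 + 19×110 + 15×90 + 10×10 = 4180.

4180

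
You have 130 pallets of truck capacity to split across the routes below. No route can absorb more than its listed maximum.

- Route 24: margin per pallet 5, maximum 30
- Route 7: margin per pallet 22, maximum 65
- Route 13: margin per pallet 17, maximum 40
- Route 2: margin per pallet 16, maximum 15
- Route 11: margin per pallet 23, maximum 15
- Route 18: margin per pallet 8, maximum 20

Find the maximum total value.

Rank by margin per pallet: Route 11 23 > Route 7 22 > Route 13 17 > Route 2 16 > Route 18 8 > Route 24 5.
Route 11: +15 to 15 (cap) → 115 left.
Route 7 takes 65 to reach its cap of 65 → 50 left.
Route 13: +40 to 40 (cap) → 10 left.
Route 2: +10 (room for 15) → 10. Pool exhausted.
Total = 22×65 + 17×40 + 16×10 + 23×15 = 2615.

2615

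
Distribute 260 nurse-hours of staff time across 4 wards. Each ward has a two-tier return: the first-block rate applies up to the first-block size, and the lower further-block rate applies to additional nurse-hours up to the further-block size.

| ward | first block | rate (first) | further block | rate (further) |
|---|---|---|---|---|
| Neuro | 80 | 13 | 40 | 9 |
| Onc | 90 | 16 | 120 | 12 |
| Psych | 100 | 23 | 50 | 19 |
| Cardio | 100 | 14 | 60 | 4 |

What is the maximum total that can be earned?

4970

Order all 8 blocks by rate: Psych/tier1 23 > Psych/tier2 19 > Onc/tier1 16 > Cardio/tier1 14 > Neuro/tier1 13 > Onc/tier2 12 > Neuro/tier2 9 > Cardio/tier2 4.
Psych tier1 at 23: fill all 100 ; 160 left.
Psych/tier2 (19): +50 ; 110 left.
Onc tier1 at 16: fill all 90 ; 20 left.
20 remain; put them into Cardio tier1 at 14.
Total = 23×100 + 19×50 + 16×90 + 14×20 = 4970.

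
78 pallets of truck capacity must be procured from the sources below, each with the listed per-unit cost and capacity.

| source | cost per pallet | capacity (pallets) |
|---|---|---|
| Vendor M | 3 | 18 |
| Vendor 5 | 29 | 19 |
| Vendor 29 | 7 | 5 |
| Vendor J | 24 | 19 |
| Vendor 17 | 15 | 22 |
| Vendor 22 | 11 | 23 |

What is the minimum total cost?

912

Fill from the cheapest source first.
Take 18 from Vendor M at 3 ; need 60 more.
Vendor 29 (7): use full 5 ; 55 pallets to go.
Vendor 22 at 11: take all 23 pallets ; 32 still needed.
Vendor 17 at 15: take all 22 pallets ; 10 still needed.
Take 10 from Vendor J at 24 to finish.
Vendor 5: unused.
Cost = 18×3 + 5×7 + 23×11 + 22×15 + 10×24 = 912.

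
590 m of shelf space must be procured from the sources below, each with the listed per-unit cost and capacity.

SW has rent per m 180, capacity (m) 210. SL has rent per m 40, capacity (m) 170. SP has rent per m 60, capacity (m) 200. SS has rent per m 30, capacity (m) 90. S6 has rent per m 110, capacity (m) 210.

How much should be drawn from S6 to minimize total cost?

130

Cheapest first:
SS at 30: take all 90 m ; 500 still needed.
Take 170 from SL at 40 ; need 330 more.
SP (60): use full 200 ; 130 m to go.
Take 130 from S6 at 110 to finish.
SW: unused.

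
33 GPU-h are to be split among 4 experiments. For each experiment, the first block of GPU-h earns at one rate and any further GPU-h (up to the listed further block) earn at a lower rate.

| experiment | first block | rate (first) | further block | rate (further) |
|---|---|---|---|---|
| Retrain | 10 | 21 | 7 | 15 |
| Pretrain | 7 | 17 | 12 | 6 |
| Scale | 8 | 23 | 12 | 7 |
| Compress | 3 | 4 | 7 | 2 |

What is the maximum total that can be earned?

Rank every tier by rate: Scale/T1 23 > Retrain/T1 21 > Pretrain/T1 17 > Retrain/T2 15 > Scale/T2 7 > Pretrain/T2 6 > Compress/T1 4 > Compress/T2 2.
Fill Scale T1 block (8 at 23) — 25 left.
Retrain T1 at 21: fill all 10 — 15 left.
Fill Pretrain T1 block (7 at 17) — 8 left.
Retrain/T2 (15): +7 — 1 left.
1 remain; put them into Scale T2 at 7.
Total = 23×8 + 21×10 + 17×7 + 15×7 + 7×1 = 625.

625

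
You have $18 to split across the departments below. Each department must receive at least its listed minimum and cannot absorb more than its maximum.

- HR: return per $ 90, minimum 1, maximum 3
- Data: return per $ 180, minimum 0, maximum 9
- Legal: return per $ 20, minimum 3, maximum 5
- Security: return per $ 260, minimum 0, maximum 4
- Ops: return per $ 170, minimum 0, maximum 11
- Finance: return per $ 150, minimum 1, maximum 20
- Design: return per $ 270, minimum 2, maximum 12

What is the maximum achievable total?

Meeting every minimum uses 1+0+3+0+0+1+2 = 7 $, leaving 11.
Highest return per $ first: Design 270 > Security 260 > Data 180 > Ops 170 > Finance 150 > HR 90 > Legal 20.
Design takes 10 more to reach its cap of 12 → 1 left.
Only 1 left; Security takes them to reach 1.
Total = 90×1 + 20×3 + 260×1 + 150×1 + 270×12 = 3800.

3800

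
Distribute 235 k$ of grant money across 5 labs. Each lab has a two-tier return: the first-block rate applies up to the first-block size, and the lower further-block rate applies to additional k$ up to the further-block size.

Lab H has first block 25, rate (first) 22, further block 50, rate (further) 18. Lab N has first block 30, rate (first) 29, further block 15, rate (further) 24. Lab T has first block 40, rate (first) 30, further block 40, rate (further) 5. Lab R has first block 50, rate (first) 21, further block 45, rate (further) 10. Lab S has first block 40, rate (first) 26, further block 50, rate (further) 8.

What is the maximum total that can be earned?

Treat each block as its own option and order by rate: Lab T/T1 30 > Lab N/T1 29 > Lab S/T1 26 > Lab N/T2 24 > Lab H/T1 22 > Lab R/T1 21 > Lab H/T2 18 > Lab R/T2 10 > Lab S/T2 8 > Lab T/T2 5.
Lab T/T1 (30): +40 ; 195 left.
Fill Lab N T1 block (30 at 29) ; 165 left.
Lab S T1 at 26: fill all 40 ; 125 left.
Lab N/T2 (24): +15 ; 110 left.
Lab H/T1 (22): +25 ; 85 left.
Lab R/T1 (21): +50 ; 35 left.
Lab H/T2: +35 of 50 at 18; pool empty.
Total = 30×40 + 29×30 + 26×40 + 24×15 + 22×25 + 21×50 + 18×35 = 5700.

5700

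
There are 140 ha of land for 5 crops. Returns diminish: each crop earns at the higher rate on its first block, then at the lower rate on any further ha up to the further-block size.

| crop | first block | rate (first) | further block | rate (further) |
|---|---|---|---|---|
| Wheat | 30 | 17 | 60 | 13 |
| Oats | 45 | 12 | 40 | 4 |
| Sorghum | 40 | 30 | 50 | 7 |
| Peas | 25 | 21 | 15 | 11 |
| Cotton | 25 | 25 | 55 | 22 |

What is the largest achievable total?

3455

Treat each block as its own option and order by rate: Sorghum/tier1 30 > Cotton/tier1 25 > Cotton/tier2 22 > Peas/tier1 21 > Wheat/tier1 17 > Wheat/tier2 13 > Oats/tier1 12 > Peas/tier2 11 > Sorghum/tier2 7 > Oats/tier2 4.
Fill Sorghum tier1 block (40 at 30) ; 100 left.
Fill Cotton tier1 block (25 at 25) ; 75 left.
Fill Cotton tier2 block (55 at 22) ; 20 left.
Peas tier1 at 21: only 20 left, fill 20.
Total = 30×40 + 25×25 + 22×55 + 21×20 = 3455.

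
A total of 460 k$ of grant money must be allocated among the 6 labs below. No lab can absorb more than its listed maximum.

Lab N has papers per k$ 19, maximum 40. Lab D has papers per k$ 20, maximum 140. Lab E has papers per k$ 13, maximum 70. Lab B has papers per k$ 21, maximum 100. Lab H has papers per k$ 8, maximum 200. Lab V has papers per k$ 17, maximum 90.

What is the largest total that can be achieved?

8260

Rank by papers per k$: Lab B 21 > Lab D 20 > Lab N 19 > Lab V 17 > Lab E 13 > Lab H 8.
Lab B: +100 to 100 (cap) — 360 left.
Lab D takes 140 to reach its cap of 140 — 220 left.
Lab N: +40 to 40 (cap) — 180 left.
Give Lab V 90 to hit its cap of 90 — 90 left.
Lab E: +70 to 70 (cap) — 20 left.
Lab H: +20 (room for 200) → 20. Pool exhausted.
Total = 19×40 + 20×140 + 13×70 + 21×100 + 8×20 + 17×90 = 8260.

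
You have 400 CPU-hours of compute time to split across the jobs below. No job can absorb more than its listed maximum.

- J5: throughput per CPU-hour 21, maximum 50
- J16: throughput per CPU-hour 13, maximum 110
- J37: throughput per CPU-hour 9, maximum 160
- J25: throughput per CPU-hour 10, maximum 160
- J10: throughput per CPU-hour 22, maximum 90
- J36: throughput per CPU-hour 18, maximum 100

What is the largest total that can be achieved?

6760

Order the jobs by throughput per CPU-hour: J10 22 > J5 21 > J36 18 > J16 13 > J25 10 > J37 9.
Give J10 90 to hit its cap of 90 → 310 left.
J5: +50 to 50 (cap) → 260 left.
Give J36 100 to hit its cap of 100 → 160 left.
J16: +110 to 110 (cap) → 50 left.
Only 50 left; J25 takes them to reach 50.
Total = 21×50 + 13×110 + 10×50 + 22×90 + 18×100 = 6760.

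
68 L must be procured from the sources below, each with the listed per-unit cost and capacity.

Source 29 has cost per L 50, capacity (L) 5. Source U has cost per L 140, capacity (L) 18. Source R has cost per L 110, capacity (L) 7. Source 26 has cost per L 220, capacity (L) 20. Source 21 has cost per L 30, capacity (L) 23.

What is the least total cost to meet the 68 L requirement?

7530

Use sources in increasing cost order.
Take 23 from Source 21 at 30 — need 45 more.
Source 29 at 50: take all 5 L — 40 still needed.
Source R at 110: take all 7 L — 33 still needed.
Take 18 from Source U at 140 — need 15 more.
Source 26 (220): take the remaining 15 — done.
Cost = 23×30 + 5×50 + 7×110 + 18×140 + 15×220 = 7530.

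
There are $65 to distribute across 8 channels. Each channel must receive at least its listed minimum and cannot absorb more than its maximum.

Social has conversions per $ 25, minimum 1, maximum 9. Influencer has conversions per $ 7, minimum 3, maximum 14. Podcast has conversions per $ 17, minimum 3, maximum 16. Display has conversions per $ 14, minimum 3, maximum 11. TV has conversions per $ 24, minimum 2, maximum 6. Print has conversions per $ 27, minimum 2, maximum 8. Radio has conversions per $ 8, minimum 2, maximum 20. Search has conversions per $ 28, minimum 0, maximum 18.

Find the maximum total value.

Meeting every minimum uses 1+3+3+3+2+2+2+0 = 16 $, leaving 49.
Highest conversions per $ first: Search 28 > Print 27 > Social 25 > TV 24 > Podcast 17 > Display 14 > Radio 8 > Influencer 7.
Give Search 18 more to hit its cap of 18 ; 31 left.
Print: +6 to 8 (cap) ; 25 left.
Social takes 8 more to reach its cap of 9 ; 17 left.
TV: +4 to 6 (cap) ; 13 left.
Podcast: +13 to 16 (cap) ; 0 left.
Total = 25×9 + 7×3 + 17×16 + 14×3 + 24×6 + 27×8 + 8×2 + 28×18 = 1440.

1440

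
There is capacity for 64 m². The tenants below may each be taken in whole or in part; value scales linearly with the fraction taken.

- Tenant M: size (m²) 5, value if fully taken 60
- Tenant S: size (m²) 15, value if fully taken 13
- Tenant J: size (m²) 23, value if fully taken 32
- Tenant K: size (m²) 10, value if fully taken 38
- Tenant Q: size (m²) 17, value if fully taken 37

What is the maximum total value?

Sort by value density: Tenant M 60/5≈12, Tenant K 38/10≈3.8, Tenant Q 37/17≈2.18, Tenant J 32/23≈1.39, Tenant S 13/15≈0.867.
Tenant M: take in full, 5 m² for value 60 → 59 left.
All 10 m² of Tenant K fit (value 38) → 49 remain.
Tenant Q: take in full, 17 m² for value 37 → 32 left.
Take all of Tenant J (23 m², value 32) → 9 m² left.
Fill the last 9 m² with part of Tenant S: 9/15 of it earns 7.8.
Total value = 174.8.

174.8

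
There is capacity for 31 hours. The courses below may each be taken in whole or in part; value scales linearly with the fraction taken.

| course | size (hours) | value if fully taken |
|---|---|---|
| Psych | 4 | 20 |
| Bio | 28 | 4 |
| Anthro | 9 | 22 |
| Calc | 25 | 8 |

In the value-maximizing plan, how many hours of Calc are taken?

Best value per unit of size first: Psych 20/4≈5, Anthro 22/9≈2.44, Calc 8/25≈0.32, Bio 4/28≈0.143.
Psych: take in full, 4 hours for value 20 — 27 left.
Take all of Anthro (9 hours, value 22) — 18 hours left.
Fill the last 18 hours with part of Calc: 18/25 of it earns 5.76.

18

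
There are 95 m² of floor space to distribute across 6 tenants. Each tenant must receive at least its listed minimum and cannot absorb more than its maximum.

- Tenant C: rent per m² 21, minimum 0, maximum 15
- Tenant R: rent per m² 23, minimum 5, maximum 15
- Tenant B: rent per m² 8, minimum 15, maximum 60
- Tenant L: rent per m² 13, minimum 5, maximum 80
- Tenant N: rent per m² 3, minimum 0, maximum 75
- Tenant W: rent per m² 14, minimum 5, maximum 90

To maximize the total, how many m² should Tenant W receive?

Meeting every minimum uses 0+5+15+5+0+5 = 30 m², leaving 65.
Highest rent per m² first: Tenant R 23 > Tenant C 21 > Tenant W 14 > Tenant L 13 > Tenant B 8 > Tenant N 3.
Tenant R takes 10 more to reach its cap of 15 ; 55 left.
Tenant C takes 15 more to reach its cap of 15 ; 40 left.
Tenant W has room for 85 more but only 40 remain, so it gets 45.

45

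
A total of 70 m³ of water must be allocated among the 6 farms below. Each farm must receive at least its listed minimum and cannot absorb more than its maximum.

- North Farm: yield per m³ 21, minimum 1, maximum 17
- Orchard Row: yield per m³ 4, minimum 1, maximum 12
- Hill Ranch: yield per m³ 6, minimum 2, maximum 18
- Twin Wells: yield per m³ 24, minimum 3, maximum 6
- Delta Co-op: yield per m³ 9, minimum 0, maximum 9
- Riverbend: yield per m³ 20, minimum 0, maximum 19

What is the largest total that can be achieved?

Meeting every minimum uses 1+1+2+3+0+0 = 7 m³, leaving 63.
Order the farms by yield per m³: Twin Wells 24 > North Farm 21 > Riverbend 20 > Delta Co-op 9 > Hill Ranch 6 > Orchard Row 4.
Twin Wells takes 3 more to reach its cap of 6 ; 60 left.
Give North Farm 16 more to hit its cap of 17 ; 44 left.
Riverbend takes 19 more to reach its cap of 19 ; 25 left.
Give Delta Co-op 9 more to hit its cap of 9 ; 16 left.
Hill Ranch takes 16 more to reach its cap of 18 ; 0 left.
Total = 21×17 + 4×1 + 6×18 + 24×6 + 9×9 + 20×19 = 1074.

1074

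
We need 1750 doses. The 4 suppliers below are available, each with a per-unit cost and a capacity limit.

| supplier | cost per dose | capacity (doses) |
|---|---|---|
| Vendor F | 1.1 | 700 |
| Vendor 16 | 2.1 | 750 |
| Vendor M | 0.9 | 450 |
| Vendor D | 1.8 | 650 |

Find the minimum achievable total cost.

2255

Cheapest first:
Vendor M (0.9): use full 450 ; 1300 doses to go.
Vendor F at 1.1: take all 700 doses ; 600 still needed.
Take 600 from Vendor D at 1.8 to finish.
Vendor 16: unused.
Cost = 450×0.9 + 700×1.1 + 600×1.8 = 2255.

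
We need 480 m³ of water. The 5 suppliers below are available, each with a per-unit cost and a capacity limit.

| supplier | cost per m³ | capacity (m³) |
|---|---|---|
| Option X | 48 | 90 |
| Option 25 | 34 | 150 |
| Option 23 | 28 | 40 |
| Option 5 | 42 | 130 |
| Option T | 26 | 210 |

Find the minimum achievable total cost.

15040

Fill from the cheapest supplier first.
Option T (26): use full 210 ; 270 m³ to go.
Option 23 at 28: take all 40 m³ ; 230 still needed.
Take 150 from Option 25 at 34 ; need 80 more.
Take 80 from Option 5 at 42 to finish.
Option X: unused.
Cost = 210×26 + 40×28 + 150×34 + 80×42 = 15040.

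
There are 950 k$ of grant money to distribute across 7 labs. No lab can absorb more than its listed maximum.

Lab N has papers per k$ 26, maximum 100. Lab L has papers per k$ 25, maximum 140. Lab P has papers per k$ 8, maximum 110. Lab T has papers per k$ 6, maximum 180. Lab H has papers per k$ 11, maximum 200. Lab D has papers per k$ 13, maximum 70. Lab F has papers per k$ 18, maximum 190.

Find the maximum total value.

Highest papers per k$ first: Lab N 26 > Lab L 25 > Lab F 18 > Lab D 13 > Lab H 11 > Lab P 8 > Lab T 6.
Lab N takes 100 to reach its cap of 100 — 850 left.
Give Lab L 140 to hit its cap of 140 — 710 left.
Lab F takes 190 to reach its cap of 190 — 520 left.
Lab D: +70 to 70 (cap) — 450 left.
Give Lab H 200 to hit its cap of 200 — 250 left.
Lab P: +110 to 110 (cap) — 140 left.
Lab T has room for 180 but only 140 remain, so it gets 140.
Total = 26×100 + 25×140 + 8×110 + 6×140 + 11×200 + 13×70 + 18×190 = 14350.

14350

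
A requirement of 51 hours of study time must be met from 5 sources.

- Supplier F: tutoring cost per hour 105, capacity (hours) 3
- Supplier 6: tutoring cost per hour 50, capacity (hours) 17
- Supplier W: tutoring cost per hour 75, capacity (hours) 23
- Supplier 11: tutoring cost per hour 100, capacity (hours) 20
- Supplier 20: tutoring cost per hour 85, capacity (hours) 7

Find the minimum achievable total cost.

Use sources in increasing cost order.
Supplier 6 (50): use full 17 — 34 hours to go.
Take 23 from Supplier W at 75 — need 11 more.
Supplier 20 (85): use full 7 — 4 hours to go.
Supplier 11 at 100: take 4 of its 20 — requirement met.
Supplier F: unused.
Cost = 17×50 + 23×75 + 7×85 + 4×100 = 3570.

3570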